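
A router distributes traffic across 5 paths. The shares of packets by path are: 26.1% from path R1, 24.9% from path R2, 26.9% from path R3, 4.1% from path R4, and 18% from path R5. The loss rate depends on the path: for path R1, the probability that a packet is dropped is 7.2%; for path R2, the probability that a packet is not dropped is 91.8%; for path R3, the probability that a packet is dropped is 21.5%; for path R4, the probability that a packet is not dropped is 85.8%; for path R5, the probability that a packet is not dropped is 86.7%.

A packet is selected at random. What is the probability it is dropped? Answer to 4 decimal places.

0.1268

P(L|R2) = 1 − 0.918 = 0.082.
P(L|R4) = 1 − 0.858 = 0.142.
P(L|R5) = 1 − 0.867 = 0.133.
Summing over the partition,
P(L) = P(L|R1)·P(R1) + P(L|R2)·P(R2) + P(L|R3)·P(R3) + P(L|R4)·P(R4) + P(L|R5)·P(R5)
      = 0.072·0.261 + 0.082·0.249 + 0.215·0.269 + 0.142·0.041 + 0.133·0.18
      = 0.018792 + 0.020418 + 0.057835 + 0.005822 + 0.02394 = 0.126807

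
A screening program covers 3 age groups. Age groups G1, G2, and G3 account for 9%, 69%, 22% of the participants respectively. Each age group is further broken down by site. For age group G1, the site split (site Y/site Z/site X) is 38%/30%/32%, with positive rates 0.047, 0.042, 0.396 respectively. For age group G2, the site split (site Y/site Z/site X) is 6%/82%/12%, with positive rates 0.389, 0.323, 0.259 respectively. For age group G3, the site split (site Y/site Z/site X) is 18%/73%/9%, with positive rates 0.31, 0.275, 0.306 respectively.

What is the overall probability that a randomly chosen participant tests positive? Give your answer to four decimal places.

0.2969

P(T|G1) = 0.38·0.047 + 0.3·0.042 + 0.32·0.396 = 0.01786 + 0.0126 + 0.12672 = 0.15718
P(T|G2) = 0.06·0.389 + 0.82·0.323 + 0.12·0.259 = 0.02334 + 0.26486 + 0.03108 = 0.31928
P(T|G3) = 0.18·0.31 + 0.73·0.275 + 0.09·0.306 = 0.0558 + 0.20075 + 0.02754 = 0.28409
Then overall,
P(T) = 0.09·0.15718 + 0.69·0.31928 + 0.22·0.28409
      = 0.0141462 + 0.2203032 + 0.0624998 = 0.2969492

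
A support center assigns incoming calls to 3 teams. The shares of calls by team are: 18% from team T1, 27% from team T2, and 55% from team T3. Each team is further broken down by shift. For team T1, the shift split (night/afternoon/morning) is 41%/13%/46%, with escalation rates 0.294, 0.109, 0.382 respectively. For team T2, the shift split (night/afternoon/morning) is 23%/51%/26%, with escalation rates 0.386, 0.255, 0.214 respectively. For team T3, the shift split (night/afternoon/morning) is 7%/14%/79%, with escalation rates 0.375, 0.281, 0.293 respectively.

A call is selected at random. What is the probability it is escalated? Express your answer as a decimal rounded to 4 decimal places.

P(E) ≈ 0.2934

P(E|T1) = 0.41·0.294 + 0.13·0.109 + 0.46·0.382 = 0.12054 + 0.01417 + 0.17572 = 0.31043
P(E|T2) = 0.23·0.386 + 0.51·0.255 + 0.26·0.214 = 0.08878 + 0.13005 + 0.05564 = 0.27447
P(E|T3) = 0.07·0.375 + 0.14·0.281 + 0.79·0.293 = 0.02625 + 0.03934 + 0.23147 = 0.29706
By total probability over the outer partition,
P(E) = 0.18·0.31043 + 0.27·0.27447 + 0.55·0.29706
      = 0.0558774 + 0.0741069 + 0.163383 = 0.2933673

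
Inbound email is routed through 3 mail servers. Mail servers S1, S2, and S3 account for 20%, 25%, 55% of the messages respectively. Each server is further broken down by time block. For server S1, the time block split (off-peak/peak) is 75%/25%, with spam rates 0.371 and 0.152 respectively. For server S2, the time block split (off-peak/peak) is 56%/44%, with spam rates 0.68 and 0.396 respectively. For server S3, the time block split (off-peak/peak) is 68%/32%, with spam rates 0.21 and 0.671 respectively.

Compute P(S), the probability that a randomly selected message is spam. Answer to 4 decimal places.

P(S|S1) = 0.75·0.371 + 0.25·0.152 = 0.27825 + 0.038 = 0.31625
P(S|S2) = 0.56·0.68 + 0.44·0.396 = 0.3808 + 0.17424 = 0.55504
P(S|S3) = 0.68·0.21 + 0.32·0.671 = 0.1428 + 0.21472 = 0.35752
Then overall,
P(S) = 0.2·0.31625 + 0.25·0.55504 + 0.55·0.35752
      = 0.06325 + 0.13876 + 0.196636 = 0.398646

P(S) ≈ 0.3986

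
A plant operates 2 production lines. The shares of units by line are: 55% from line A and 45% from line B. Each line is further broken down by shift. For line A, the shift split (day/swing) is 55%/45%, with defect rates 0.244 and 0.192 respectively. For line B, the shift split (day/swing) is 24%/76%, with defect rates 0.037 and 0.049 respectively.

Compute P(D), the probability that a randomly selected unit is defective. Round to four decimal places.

P(D|A) = 0.55·0.244 + 0.45·0.192 = 0.1342 + 0.0864 = 0.2206
P(D|B) = 0.24·0.037 + 0.76·0.049 = 0.00888 + 0.03724 = 0.04612
By total probability over the outer partition,
P(D) = 0.55·0.2206 + 0.45·0.04612
      = 0.12133 + 0.020754 = 0.142084

0.1421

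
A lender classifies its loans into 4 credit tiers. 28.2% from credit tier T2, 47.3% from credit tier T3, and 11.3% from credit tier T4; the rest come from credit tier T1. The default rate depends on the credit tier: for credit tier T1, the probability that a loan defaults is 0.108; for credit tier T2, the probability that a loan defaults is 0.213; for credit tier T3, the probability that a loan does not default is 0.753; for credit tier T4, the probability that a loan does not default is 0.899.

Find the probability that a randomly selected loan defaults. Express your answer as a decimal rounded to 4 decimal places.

P(T1) = 1 − (0.282 + 0.473 + 0.113) = 0.132.
P(D|T3) = 1 − 0.753 = 0.247.
P(D|T4) = 1 − 0.899 = 0.101.
Summing over the partition,
P(D) = P(D|T1)·P(T1) + P(D|T2)·P(T2) + P(D|T3)·P(T3) + P(D|T4)·P(T4)
      = 0.108·0.132 + 0.213·0.282 + 0.247·0.473 + 0.101·0.113
      = 0.014256 + 0.060066 + 0.116831 + 0.011413 = 0.202566

P(D) ≈ 0.2026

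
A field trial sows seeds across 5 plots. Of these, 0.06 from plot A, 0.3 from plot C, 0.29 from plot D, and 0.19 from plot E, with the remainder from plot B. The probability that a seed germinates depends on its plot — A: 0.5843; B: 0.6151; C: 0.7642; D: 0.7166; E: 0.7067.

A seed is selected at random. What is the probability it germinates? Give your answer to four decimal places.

0.7048

P(B) = 1 − (0.06 + 0.3 + 0.29 + 0.19) = 0.16.
P(G) = P(G|A)·P(A) + P(G|B)·P(B) + P(G|C)·P(C) + P(G|D)·P(D) + P(G|E)·P(E)
      = 0.5843·0.06 + 0.6151·0.16 + 0.7642·0.3 + 0.7166·0.29 + 0.7067·0.19
      = 0.035058 + 0.098416 + 0.22926 + 0.207814 + 0.134273 = 0.704821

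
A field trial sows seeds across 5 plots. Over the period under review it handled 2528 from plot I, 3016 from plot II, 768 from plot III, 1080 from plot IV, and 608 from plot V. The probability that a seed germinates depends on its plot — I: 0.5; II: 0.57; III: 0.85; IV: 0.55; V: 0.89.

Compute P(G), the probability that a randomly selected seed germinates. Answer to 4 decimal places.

Total: 2528 + 3016 + 768 + 1080 + 608 = 8000.
P(I) = 2528/8000 = 0.316. P(II) = 3016/8000 = 0.377. P(III) = 768/8000 = 0.096. P(IV) = 1080/8000 = 0.135. P(V) = 608/8000 = 0.076.
Using total probability over the partition,
P(G) = P(G|I)·P(I) + P(G|II)·P(II) + P(G|III)·P(III) + P(G|IV)·P(IV) + P(G|V)·P(V)
      = 0.5·0.316 + 0.57·0.377 + 0.85·0.096 + 0.55·0.135 + 0.89·0.076
      = 0.158 + 0.21489 + 0.0816 + 0.07425 + 0.06764 = 0.59638

0.5964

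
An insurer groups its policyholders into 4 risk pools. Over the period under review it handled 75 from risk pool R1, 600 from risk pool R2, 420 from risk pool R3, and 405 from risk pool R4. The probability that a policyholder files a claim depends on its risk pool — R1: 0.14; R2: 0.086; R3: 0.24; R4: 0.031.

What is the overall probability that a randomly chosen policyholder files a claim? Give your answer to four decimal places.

Total: 75 + 600 + 420 + 405 = 1500.
P(R1) = 75/1500 = 0.05. P(R2) = 600/1500 = 0.4. P(R3) = 420/1500 = 0.28. P(R4) = 405/1500 = 0.27.
Summing over the partition,
P(C) = P(C|R1)·P(R1) + P(C|R2)·P(R2) + P(C|R3)·P(R3) + P(C|R4)·P(R4)
      = 0.14·0.05 + 0.086·0.4 + 0.24·0.28 + 0.031·0.27
      = 0.007 + 0.0344 + 0.0672 + 0.00837 = 0.11697

0.1170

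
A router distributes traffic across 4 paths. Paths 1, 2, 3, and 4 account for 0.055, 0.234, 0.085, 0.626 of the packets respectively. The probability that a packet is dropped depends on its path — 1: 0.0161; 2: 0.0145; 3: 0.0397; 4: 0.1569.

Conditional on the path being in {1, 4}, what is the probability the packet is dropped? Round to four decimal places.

0.1455

Let S = {1, 4}.
P(S) = 0.055 + 0.626 = 0.681.
P(L ∩ S) = 0.0161·0.055 + 0.1569·0.626 = 0.0008855 + 0.0982194 = 0.0991049.
P(L | S) = 0.0991049 / 0.681 = 0.145528…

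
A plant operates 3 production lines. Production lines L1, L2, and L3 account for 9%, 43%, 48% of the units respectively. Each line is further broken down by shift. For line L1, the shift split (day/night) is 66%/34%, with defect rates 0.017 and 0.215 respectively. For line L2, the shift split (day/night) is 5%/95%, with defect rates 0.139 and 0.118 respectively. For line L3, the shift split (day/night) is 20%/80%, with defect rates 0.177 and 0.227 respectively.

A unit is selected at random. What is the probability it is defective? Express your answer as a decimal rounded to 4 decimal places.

P(D) ≈ 0.1629

P(D|L1) = 0.66·0.017 + 0.34·0.215 = 0.01122 + 0.0731 = 0.08432
P(D|L2) = 0.05·0.139 + 0.95·0.118 = 0.00695 + 0.1121 = 0.11905
P(D|L3) = 0.2·0.177 + 0.8·0.227 = 0.0354 + 0.1816 = 0.217
Then overall,
P(D) = 0.09·0.08432 + 0.43·0.11905 + 0.48·0.217
      = 0.0075888 + 0.0511915 + 0.10416 = 0.1629403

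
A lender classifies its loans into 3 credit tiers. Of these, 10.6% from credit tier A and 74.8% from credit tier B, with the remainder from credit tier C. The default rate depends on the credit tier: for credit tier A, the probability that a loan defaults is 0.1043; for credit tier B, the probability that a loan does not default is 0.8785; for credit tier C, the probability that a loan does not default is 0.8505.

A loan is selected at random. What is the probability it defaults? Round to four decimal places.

P(D) ≈ 0.1238

P(C) = 1 − (0.106 + 0.748) = 0.146.
P(D|B) = 1 − 0.8785 = 0.1215.
P(D|C) = 1 − 0.8505 = 0.1495.
Using total probability over the partition,
P(D) = P(D|A)·P(A) + P(D|B)·P(B) + P(D|C)·P(C)
      = 0.1043·0.106 + 0.1215·0.748 + 0.1495·0.146
      = 0.0110558 + 0.090882 + 0.021827 = 0.1237648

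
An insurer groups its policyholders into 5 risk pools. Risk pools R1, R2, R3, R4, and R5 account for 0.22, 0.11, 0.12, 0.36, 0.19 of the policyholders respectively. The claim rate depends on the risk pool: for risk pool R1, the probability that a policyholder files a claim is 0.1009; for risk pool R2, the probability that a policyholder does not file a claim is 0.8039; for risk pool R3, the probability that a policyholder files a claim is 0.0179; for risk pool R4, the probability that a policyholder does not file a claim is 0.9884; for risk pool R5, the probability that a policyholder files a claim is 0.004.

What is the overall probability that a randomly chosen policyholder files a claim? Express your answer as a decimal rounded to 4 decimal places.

0.0509

P(C|R2) = 1 − 0.8039 = 0.1961.
P(C|R4) = 1 − 0.9884 = 0.0116.
By the law of total probability,
P(C) = P(C|R1)·P(R1) + P(C|R2)·P(R2) + P(C|R3)·P(R3) + P(C|R4)·P(R4) + P(C|R5)·P(R5)
      = 0.1009·0.22 + 0.1961·0.11 + 0.0179·0.12 + 0.0116·0.36 + 0.004·0.19
      = 0.022198 + 0.021571 + 0.002148 + 0.004176 + 0.00076 = 0.050853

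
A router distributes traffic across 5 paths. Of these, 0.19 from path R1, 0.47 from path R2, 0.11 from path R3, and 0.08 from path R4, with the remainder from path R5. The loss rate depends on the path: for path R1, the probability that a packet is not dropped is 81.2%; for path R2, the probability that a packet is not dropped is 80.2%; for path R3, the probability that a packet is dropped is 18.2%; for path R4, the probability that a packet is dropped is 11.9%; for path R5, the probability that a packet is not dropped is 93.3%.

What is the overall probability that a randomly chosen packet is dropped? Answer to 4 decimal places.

P(L) ≈ 0.1684

P(R5) = 1 − (0.19 + 0.47 + 0.11 + 0.08) = 0.15.
P(L|R1) = 1 − 0.812 = 0.188.
P(L|R2) = 1 − 0.802 = 0.198.
P(L|R5) = 1 − 0.933 = 0.067.
P(L) = P(L|R1)·P(R1) + P(L|R2)·P(R2) + P(L|R3)·P(R3) + P(L|R4)·P(R4) + P(L|R5)·P(R5)
      = 0.188·0.19 + 0.198·0.47 + 0.182·0.11 + 0.119·0.08 + 0.067·0.15
      = 0.03572 + 0.09306 + 0.02002 + 0.00952 + 0.01005 = 0.16837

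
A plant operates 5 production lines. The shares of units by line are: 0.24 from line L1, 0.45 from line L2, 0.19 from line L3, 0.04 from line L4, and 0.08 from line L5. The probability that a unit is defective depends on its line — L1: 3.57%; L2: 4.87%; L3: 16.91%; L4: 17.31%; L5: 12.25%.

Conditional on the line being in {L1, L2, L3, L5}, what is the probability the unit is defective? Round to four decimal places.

0.0754

Let S = {L1, L2, L3, L5}.
P(S) = 0.24 + 0.45 + 0.19 + 0.08 = 0.96.
P(D ∩ S) = 0.0357·0.24 + 0.0487·0.45 + 0.1691·0.19 + 0.1225·0.08 = 0.008568 + 0.021915 + 0.032129 + 0.0098 = 0.072412.
P(D | S) = 0.072412 / 0.96 = 0.075429…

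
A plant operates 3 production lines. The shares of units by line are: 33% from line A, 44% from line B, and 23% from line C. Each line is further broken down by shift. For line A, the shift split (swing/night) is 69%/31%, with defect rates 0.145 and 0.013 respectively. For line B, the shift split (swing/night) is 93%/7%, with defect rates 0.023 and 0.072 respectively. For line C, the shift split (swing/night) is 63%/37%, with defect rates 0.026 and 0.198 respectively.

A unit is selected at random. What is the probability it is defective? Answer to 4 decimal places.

P(D|A) = 0.69·0.145 + 0.31·0.013 = 0.10005 + 0.00403 = 0.10408
P(D|B) = 0.93·0.023 + 0.07·0.072 = 0.02139 + 0.00504 = 0.02643
P(D|C) = 0.63·0.026 + 0.37·0.198 = 0.01638 + 0.07326 = 0.08964
Then overall,
P(D) = 0.33·0.10408 + 0.44·0.02643 + 0.23·0.08964
      = 0.0343464 + 0.0116292 + 0.0206172 = 0.0665928

0.0666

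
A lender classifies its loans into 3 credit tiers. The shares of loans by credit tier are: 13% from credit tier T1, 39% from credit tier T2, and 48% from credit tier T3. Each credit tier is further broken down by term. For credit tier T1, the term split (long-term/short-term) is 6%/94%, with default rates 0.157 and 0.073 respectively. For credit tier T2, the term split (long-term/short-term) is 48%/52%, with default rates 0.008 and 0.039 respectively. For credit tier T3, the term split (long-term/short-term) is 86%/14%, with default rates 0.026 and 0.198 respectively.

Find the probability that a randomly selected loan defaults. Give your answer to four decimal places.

0.0436

P(D|T1) = 0.06·0.157 + 0.94·0.073 = 0.00942 + 0.06862 = 0.07804
P(D|T2) = 0.48·0.008 + 0.52·0.039 = 0.00384 + 0.02028 = 0.02412
P(D|T3) = 0.86·0.026 + 0.14·0.198 = 0.02236 + 0.02772 = 0.05008
Then overall,
P(D) = 0.13·0.07804 + 0.39·0.02412 + 0.48·0.05008
      = 0.0101452 + 0.0094068 + 0.0240384 = 0.0435904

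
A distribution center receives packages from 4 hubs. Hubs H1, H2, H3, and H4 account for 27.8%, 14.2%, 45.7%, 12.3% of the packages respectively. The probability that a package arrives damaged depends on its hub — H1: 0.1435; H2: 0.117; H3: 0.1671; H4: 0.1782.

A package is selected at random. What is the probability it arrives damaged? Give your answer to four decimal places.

P(D) = P(D|H1)·P(H1) + P(D|H2)·P(H2) + P(D|H3)·P(H3) + P(D|H4)·P(H4)
      = 0.1435·0.278 + 0.117·0.142 + 0.1671·0.457 + 0.1782·0.123
      = 0.039893 + 0.016614 + 0.0763647 + 0.0219186 = 0.1547903

P(D) ≈ 0.1548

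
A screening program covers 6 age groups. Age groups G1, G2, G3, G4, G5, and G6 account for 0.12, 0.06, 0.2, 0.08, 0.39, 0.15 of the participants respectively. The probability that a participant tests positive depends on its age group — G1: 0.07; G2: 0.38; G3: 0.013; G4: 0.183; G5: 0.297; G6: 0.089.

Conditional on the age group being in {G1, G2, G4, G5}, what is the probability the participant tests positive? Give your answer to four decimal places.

P(T|S) ≈ 0.2487

Let S = {G1, G2, G4, G5}.
P(S) = 0.12 + 0.06 + 0.08 + 0.39 = 0.65.
P(T ∩ S) = 0.07·0.12 + 0.38·0.06 + 0.183·0.08 + 0.297·0.39 = 0.0084 + 0.0228 + 0.01464 + 0.11583 = 0.16167.
P(T | S) = 0.16167 / 0.65 = 0.248723…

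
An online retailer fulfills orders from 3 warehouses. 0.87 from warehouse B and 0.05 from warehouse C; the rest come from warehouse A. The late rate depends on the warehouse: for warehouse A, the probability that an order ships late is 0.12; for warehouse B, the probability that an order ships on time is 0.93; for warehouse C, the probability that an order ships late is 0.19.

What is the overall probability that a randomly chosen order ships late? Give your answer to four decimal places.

P(A) = 1 − (0.87 + 0.05) = 0.08.
P(L|B) = 1 − 0.93 = 0.07.
By the law of total probability,
P(L) = P(L|A)·P(A) + P(L|B)·P(B) + P(L|C)·P(C)
      = 0.12·0.08 + 0.07·0.87 + 0.19·0.05
      = 0.0096 + 0.0609 + 0.0095 = 0.08

0.0800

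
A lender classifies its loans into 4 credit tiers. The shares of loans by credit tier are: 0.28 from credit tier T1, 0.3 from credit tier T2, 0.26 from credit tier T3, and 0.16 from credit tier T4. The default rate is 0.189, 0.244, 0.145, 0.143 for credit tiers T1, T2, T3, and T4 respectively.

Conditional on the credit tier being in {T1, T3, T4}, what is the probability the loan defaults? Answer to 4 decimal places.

P(D|S) ≈ 0.1621

Let S = {T1, T3, T4}.
P(S) = 0.28 + 0.26 + 0.16 = 0.7.
P(D ∩ S) = 0.189·0.28 + 0.145·0.26 + 0.143·0.16 = 0.05292 + 0.0377 + 0.02288 = 0.1135.
P(D | S) = 0.1135 / 0.7 = 0.162143…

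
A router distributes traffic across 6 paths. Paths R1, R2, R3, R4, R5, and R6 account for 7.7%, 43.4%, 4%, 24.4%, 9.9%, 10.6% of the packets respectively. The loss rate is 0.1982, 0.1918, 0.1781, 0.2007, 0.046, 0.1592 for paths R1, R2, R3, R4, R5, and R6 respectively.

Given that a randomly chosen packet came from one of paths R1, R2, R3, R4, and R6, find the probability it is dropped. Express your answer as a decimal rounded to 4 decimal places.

Let S = {R1, R2, R3, R4, R6}.
P(S) = 0.077 + 0.434 + 0.04 + 0.244 + 0.106 = 0.901.
P(L ∩ S) = 0.1982·0.077 + 0.1918·0.434 + 0.1781·0.04 + 0.2007·0.244 + 0.1592·0.106 = 0.0152614 + 0.0832412 + 0.007124 + 0.0489708 + 0.0168752 = 0.1714726.
P(L | S) = 0.1714726 / 0.901 = 0.190314…

P(L|S) ≈ 0.1903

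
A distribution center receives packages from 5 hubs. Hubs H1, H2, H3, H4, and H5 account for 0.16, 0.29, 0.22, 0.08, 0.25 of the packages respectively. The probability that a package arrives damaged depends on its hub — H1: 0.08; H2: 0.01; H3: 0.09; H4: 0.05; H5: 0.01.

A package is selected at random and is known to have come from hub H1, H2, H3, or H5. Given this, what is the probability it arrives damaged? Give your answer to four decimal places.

P(D|S) ≈ 0.0413

Let S = {H1, H2, H3, H5}.
P(S) = 0.16 + 0.29 + 0.22 + 0.25 = 0.92.
P(D ∩ S) = 0.08·0.16 + 0.01·0.29 + 0.09·0.22 + 0.01·0.25 = 0.0128 + 0.0029 + 0.0198 + 0.0025 = 0.038.
P(D | S) = 0.038 / 0.92 = 0.041304…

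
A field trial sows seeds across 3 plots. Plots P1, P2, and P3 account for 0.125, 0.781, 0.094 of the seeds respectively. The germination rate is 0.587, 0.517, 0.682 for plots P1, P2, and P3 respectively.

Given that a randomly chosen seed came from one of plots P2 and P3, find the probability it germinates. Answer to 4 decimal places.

0.5347

Let S = {P2, P3}.
P(S) = 0.781 + 0.094 = 0.875.
P(G ∩ S) = 0.517·0.781 + 0.682·0.094 = 0.403777 + 0.064108 = 0.467885.
P(G | S) = 0.467885 / 0.875 = 0.534726…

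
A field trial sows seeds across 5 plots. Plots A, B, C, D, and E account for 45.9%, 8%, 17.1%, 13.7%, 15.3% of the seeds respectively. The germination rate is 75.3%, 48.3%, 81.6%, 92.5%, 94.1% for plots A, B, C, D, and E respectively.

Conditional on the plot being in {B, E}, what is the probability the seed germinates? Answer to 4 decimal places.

0.7837

Let S = {B, E}.
P(S) = 0.08 + 0.153 = 0.233.
P(G ∩ S) = 0.483·0.08 + 0.941·0.153 = 0.03864 + 0.143973 = 0.182613.
P(G | S) = 0.182613 / 0.233 = 0.783747…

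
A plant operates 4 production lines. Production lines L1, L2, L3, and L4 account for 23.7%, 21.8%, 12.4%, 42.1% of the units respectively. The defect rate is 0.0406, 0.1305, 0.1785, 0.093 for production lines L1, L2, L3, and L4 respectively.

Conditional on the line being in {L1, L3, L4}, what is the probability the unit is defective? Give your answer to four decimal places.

P(D|S) ≈ 0.0907

Let S = {L1, L3, L4}.
P(S) = 0.237 + 0.124 + 0.421 = 0.782.
P(D ∩ S) = 0.0406·0.237 + 0.1785·0.124 + 0.093·0.421 = 0.0096222 + 0.022134 + 0.039153 = 0.0709092.
P(D | S) = 0.0709092 / 0.782 = 0.090677…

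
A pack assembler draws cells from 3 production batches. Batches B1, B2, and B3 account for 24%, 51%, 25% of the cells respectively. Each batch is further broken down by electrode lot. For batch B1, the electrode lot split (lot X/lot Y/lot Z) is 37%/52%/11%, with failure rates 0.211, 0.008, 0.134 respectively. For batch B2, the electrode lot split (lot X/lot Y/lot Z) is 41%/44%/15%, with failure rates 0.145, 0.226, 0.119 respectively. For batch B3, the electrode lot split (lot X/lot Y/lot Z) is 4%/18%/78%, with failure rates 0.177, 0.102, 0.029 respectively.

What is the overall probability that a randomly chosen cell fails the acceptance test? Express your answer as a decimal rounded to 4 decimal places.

P(F) ≈ 0.1254

P(F|B1) = 0.37·0.211 + 0.52·0.008 + 0.11·0.134 = 0.07807 + 0.00416 + 0.01474 = 0.09697
P(F|B2) = 0.41·0.145 + 0.44·0.226 + 0.15·0.119 = 0.05945 + 0.09944 + 0.01785 = 0.17674
P(F|B3) = 0.04·0.177 + 0.18·0.102 + 0.78·0.029 = 0.00708 + 0.01836 + 0.02262 = 0.04806
Then overall,
P(F) = 0.24·0.09697 + 0.51·0.17674 + 0.25·0.04806
      = 0.0232728 + 0.0901374 + 0.012015 = 0.1254252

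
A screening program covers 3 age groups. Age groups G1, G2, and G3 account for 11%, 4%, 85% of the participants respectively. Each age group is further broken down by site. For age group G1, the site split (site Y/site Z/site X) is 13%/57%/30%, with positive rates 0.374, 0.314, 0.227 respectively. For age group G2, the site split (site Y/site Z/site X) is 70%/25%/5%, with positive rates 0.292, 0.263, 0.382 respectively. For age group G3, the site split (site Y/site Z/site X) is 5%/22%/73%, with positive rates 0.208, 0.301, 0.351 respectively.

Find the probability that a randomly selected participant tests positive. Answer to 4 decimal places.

0.3270

P(T|G1) = 0.13·0.374 + 0.57·0.314 + 0.3·0.227 = 0.04862 + 0.17898 + 0.0681 = 0.2957
P(T|G2) = 0.7·0.292 + 0.25·0.263 + 0.05·0.382 = 0.2044 + 0.06575 + 0.0191 = 0.28925
P(T|G3) = 0.05·0.208 + 0.22·0.301 + 0.73·0.351 = 0.0104 + 0.06622 + 0.25623 = 0.33285
Then overall,
P(T) = 0.11·0.2957 + 0.04·0.28925 + 0.85·0.33285
      = 0.032527 + 0.01157 + 0.2829225 = 0.3270195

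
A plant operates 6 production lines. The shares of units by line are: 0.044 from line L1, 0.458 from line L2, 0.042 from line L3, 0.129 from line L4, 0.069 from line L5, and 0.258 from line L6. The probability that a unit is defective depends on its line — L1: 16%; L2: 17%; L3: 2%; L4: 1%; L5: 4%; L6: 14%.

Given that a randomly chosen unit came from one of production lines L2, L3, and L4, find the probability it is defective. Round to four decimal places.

Let S = {L2, L3, L4}.
P(S) = 0.458 + 0.042 + 0.129 = 0.629.
P(D ∩ S) = 0.17·0.458 + 0.02·0.042 + 0.01·0.129 = 0.07786 + 0.00084 + 0.00129 = 0.07999.
P(D | S) = 0.07999 / 0.629 = 0.127170…

P(D|S) ≈ 0.1272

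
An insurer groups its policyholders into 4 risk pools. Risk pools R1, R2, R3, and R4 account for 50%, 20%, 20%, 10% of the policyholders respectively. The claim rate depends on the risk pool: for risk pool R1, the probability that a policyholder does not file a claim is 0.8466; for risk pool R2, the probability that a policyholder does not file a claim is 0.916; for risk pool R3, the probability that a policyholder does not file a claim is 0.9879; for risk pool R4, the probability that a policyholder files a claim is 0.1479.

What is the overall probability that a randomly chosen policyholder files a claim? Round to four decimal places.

P(C) ≈ 0.1107

P(C|R1) = 1 − 0.8466 = 0.1534.
P(C|R2) = 1 − 0.916 = 0.084.
P(C|R3) = 1 − 0.9879 = 0.0121.
P(C) = P(C|R1)·P(R1) + P(C|R2)·P(R2) + P(C|R3)·P(R3) + P(C|R4)·P(R4)
      = 0.1534·0.5 + 0.084·0.2 + 0.0121·0.2 + 0.1479·0.1
      = 0.0767 + 0.0168 + 0.00242 + 0.01479 = 0.11071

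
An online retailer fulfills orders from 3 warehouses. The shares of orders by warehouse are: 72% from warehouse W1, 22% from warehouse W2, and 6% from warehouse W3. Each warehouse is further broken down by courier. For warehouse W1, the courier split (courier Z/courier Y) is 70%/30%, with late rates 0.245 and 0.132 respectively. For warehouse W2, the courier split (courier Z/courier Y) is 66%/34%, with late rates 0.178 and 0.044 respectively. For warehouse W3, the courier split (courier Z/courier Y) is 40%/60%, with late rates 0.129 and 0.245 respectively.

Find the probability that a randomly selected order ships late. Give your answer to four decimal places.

P(L|W1) = 0.7·0.245 + 0.3·0.132 = 0.1715 + 0.0396 = 0.2111
P(L|W2) = 0.66·0.178 + 0.34·0.044 = 0.11748 + 0.01496 = 0.13244
P(L|W3) = 0.4·0.129 + 0.6·0.245 = 0.0516 + 0.147 = 0.1986
By total probability over the outer partition,
P(L) = 0.72·0.2111 + 0.22·0.13244 + 0.06·0.1986
      = 0.151992 + 0.0291368 + 0.011916 = 0.1930448

0.1930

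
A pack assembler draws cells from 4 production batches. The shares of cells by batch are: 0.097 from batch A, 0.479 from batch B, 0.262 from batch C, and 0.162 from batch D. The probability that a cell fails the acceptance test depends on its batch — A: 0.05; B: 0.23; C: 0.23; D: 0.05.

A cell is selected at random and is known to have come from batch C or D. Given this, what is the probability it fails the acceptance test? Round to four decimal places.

0.1612

Let S = {C, D}.
P(S) = 0.262 + 0.162 = 0.424.
P(F ∩ S) = 0.23·0.262 + 0.05·0.162 = 0.06026 + 0.0081 = 0.06836.
P(F | S) = 0.06836 / 0.424 = 0.161226…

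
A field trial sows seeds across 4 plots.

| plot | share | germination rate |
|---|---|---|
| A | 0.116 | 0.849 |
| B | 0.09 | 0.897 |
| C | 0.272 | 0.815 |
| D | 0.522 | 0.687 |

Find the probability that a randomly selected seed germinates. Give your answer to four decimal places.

Using total probability over the partition,
P(G) = P(G|A)·P(A) + P(G|B)·P(B) + P(G|C)·P(C) + P(G|D)·P(D)
      = 0.849·0.116 + 0.897·0.09 + 0.815·0.272 + 0.687·0.522
      = 0.098484 + 0.08073 + 0.22168 + 0.358614 = 0.759508

0.7595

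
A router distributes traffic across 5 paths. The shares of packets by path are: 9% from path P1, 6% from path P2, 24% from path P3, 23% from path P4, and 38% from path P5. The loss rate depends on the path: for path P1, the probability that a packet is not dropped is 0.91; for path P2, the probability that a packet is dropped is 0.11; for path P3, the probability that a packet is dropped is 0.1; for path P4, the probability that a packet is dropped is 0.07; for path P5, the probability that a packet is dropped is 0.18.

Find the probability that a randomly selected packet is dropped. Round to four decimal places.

0.1232

P(L|P1) = 1 − 0.91 = 0.09.
P(L) = P(L|P1)·P(P1) + P(L|P2)·P(P2) + P(L|P3)·P(P3) + P(L|P4)·P(P4) + P(L|P5)·P(P5)
      = 0.09·0.09 + 0.11·0.06 + 0.1·0.24 + 0.07·0.23 + 0.18·0.38
      = 0.0081 + 0.0066 + 0.024 + 0.0161 + 0.0684 = 0.1232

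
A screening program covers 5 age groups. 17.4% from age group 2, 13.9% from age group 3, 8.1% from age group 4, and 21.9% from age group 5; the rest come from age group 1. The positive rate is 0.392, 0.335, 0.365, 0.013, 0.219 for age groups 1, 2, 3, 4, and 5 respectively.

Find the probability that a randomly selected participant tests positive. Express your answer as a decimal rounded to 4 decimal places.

P(T) ≈ 0.3097

P(1) = 1 − (0.174 + 0.139 + 0.081 + 0.219) = 0.387.
By the law of total probability,
P(T) = P(T|1)·P(1) + P(T|2)·P(2) + P(T|3)·P(3) + P(T|4)·P(4) + P(T|5)·P(5)
      = 0.392·0.387 + 0.335·0.174 + 0.365·0.139 + 0.013·0.081 + 0.219·0.219
      = 0.151704 + 0.05829 + 0.050735 + 0.001053 + 0.047961 = 0.309743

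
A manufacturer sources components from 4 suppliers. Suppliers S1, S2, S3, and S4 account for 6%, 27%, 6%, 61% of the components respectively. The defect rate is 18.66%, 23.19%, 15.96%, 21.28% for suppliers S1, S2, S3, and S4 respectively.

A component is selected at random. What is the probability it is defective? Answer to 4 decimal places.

P(D) = P(D|S1)·P(S1) + P(D|S2)·P(S2) + P(D|S3)·P(S3) + P(D|S4)·P(S4)
      = 0.1866·0.06 + 0.2319·0.27 + 0.1596·0.06 + 0.2128·0.61
      = 0.011196 + 0.062613 + 0.009576 + 0.129808 = 0.213193

P(D) ≈ 0.2132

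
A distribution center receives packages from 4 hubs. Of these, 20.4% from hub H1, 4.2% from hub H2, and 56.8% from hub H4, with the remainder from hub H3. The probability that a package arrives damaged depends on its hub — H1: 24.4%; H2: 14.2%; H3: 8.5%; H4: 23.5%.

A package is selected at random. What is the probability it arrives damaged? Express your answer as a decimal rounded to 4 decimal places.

0.2050

P(H3) = 1 − (0.204 + 0.042 + 0.568) = 0.186.
P(D) = P(D|H1)·P(H1) + P(D|H2)·P(H2) + P(D|H3)·P(H3) + P(D|H4)·P(H4)
      = 0.244·0.204 + 0.142·0.042 + 0.085·0.186 + 0.235·0.568
      = 0.049776 + 0.005964 + 0.01581 + 0.13348 = 0.20503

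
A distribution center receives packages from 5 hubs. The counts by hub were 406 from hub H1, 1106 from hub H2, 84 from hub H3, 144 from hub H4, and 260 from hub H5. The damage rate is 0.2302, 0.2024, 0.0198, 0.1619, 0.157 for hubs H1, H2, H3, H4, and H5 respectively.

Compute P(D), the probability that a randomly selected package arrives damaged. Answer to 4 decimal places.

Total: 406 + 1106 + 84 + 144 + 260 = 2000.
P(H1) = 406/2000 = 0.203. P(H2) = 1106/2000 = 0.553. P(H3) = 84/2000 = 0.042. P(H4) = 144/2000 = 0.072. P(H5) = 260/2000 = 0.13.
P(D) = P(D|H1)·P(H1) + P(D|H2)·P(H2) + P(D|H3)·P(H3) + P(D|H4)·P(H4) + P(D|H5)·P(H5)
      = 0.2302·0.203 + 0.2024·0.553 + 0.0198·0.042 + 0.1619·0.072 + 0.157·0.13
      = 0.0467306 + 0.1119272 + 0.0008316 + 0.0116568 + 0.02041 = 0.1915562

P(D) ≈ 0.1916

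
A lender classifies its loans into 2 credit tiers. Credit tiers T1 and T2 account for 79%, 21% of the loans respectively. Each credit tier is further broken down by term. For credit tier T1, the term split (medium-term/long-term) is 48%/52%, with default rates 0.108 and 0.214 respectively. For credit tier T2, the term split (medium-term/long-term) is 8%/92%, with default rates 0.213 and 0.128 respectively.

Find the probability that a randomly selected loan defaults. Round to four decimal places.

P(D) ≈ 0.1572

P(D|T1) = 0.48·0.108 + 0.52·0.214 = 0.05184 + 0.11128 = 0.16312
P(D|T2) = 0.08·0.213 + 0.92·0.128 = 0.01704 + 0.11776 = 0.1348
Then overall,
P(D) = 0.79·0.16312 + 0.21·0.1348
      = 0.1288648 + 0.028308 = 0.1571728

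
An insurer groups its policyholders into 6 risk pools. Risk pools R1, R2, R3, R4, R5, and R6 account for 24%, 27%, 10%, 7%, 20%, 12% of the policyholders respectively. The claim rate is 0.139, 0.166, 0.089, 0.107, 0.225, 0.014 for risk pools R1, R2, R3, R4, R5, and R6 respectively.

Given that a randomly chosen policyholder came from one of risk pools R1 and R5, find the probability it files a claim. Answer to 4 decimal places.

Let S = {R1, R5}.
P(S) = 0.24 + 0.2 = 0.44.
P(C ∩ S) = 0.139·0.24 + 0.225·0.2 = 0.03336 + 0.045 = 0.07836.
P(C | S) = 0.07836 / 0.44 = 0.178091…

P(C|S) ≈ 0.1781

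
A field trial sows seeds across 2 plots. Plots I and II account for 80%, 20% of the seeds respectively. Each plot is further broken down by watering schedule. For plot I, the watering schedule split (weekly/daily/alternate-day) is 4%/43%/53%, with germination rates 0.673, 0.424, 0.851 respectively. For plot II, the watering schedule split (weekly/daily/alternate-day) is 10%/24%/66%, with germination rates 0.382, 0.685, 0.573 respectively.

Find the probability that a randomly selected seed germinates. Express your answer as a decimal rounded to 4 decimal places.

P(G|I) = 0.04·0.673 + 0.43·0.424 + 0.53·0.851 = 0.02692 + 0.18232 + 0.45103 = 0.66027
P(G|II) = 0.1·0.382 + 0.24·0.685 + 0.66·0.573 = 0.0382 + 0.1644 + 0.37818 = 0.58078
By total probability over the outer partition,
P(G) = 0.8·0.66027 + 0.2·0.58078
      = 0.528216 + 0.116156 = 0.644372

0.6444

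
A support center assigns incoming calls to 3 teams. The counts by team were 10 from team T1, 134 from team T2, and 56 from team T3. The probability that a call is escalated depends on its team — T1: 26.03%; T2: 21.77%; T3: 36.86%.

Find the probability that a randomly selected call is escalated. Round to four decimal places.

Total: 10 + 134 + 56 = 200.
P(T1) = 10/200 = 0.05. P(T2) = 134/200 = 0.67. P(T3) = 56/200 = 0.28.
P(E) = P(E|T1)·P(T1) + P(E|T2)·P(T2) + P(E|T3)·P(T3)
      = 0.2603·0.05 + 0.2177·0.67 + 0.3686·0.28
      = 0.013015 + 0.145859 + 0.103208 = 0.262082

0.2621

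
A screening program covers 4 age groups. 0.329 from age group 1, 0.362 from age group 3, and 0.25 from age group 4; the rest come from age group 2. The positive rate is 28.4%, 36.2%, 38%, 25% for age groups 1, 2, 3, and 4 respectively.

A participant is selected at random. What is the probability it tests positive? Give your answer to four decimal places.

P(2) = 1 − (0.329 + 0.362 + 0.25) = 0.059.
Using total probability over the partition,
P(T) = P(T|1)·P(1) + P(T|2)·P(2) + P(T|3)·P(3) + P(T|4)·P(4)
      = 0.284·0.329 + 0.362·0.059 + 0.38·0.362 + 0.25·0.25
      = 0.093436 + 0.021358 + 0.13756 + 0.0625 = 0.314854

0.3149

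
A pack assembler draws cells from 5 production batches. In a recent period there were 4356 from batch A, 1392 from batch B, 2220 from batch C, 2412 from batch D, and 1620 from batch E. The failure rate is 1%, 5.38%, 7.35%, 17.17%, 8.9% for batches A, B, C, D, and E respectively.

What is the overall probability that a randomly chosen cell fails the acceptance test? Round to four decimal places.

Total: 4356 + 1392 + 2220 + 2412 + 1620 = 12000.
P(A) = 4356/12000 = 0.363. P(B) = 1392/12000 = 0.116. P(C) = 2220/12000 = 0.185. P(D) = 2412/12000 = 0.201. P(E) = 1620/12000 = 0.135.
P(F) = P(F|A)·P(A) + P(F|B)·P(B) + P(F|C)·P(C) + P(F|D)·P(D) + P(F|E)·P(E)
      = 0.01·0.363 + 0.0538·0.116 + 0.0735·0.185 + 0.1717·0.201 + 0.089·0.135
      = 0.00363 + 0.0062408 + 0.0135975 + 0.0345117 + 0.012015 = 0.069995

P(F) ≈ 0.0700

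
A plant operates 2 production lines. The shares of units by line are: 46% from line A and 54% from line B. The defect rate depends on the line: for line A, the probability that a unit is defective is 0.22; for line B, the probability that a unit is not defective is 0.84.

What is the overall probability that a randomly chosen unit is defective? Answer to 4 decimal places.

0.1876

P(D|B) = 1 − 0.84 = 0.16.
Using total probability over the partition,
P(D) = P(D|A)·P(A) + P(D|B)·P(B)
      = 0.22·0.46 + 0.16·0.54
      = 0.1012 + 0.0864 = 0.1876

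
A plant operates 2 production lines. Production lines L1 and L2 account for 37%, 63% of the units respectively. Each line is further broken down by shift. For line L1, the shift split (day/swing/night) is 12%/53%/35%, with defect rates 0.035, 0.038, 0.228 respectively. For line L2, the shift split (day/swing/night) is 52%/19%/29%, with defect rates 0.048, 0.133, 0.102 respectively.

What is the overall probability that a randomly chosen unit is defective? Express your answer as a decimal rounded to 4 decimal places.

P(D|L1) = 0.12·0.035 + 0.53·0.038 + 0.35·0.228 = 0.0042 + 0.02014 + 0.0798 = 0.10414
P(D|L2) = 0.52·0.048 + 0.19·0.133 + 0.29·0.102 = 0.02496 + 0.02527 + 0.02958 = 0.07981
By total probability over the outer partition,
P(D) = 0.37·0.10414 + 0.63·0.07981
      = 0.0385318 + 0.0502803 = 0.0888121

P(D) ≈ 0.0888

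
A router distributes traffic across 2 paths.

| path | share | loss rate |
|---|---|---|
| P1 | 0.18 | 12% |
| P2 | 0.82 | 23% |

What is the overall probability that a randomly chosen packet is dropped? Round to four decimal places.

0.2102

P(L) = P(L|P1)·P(P1) + P(L|P2)·P(P2)
      = 0.12·0.18 + 0.23·0.82
      = 0.0216 + 0.1886 = 0.2102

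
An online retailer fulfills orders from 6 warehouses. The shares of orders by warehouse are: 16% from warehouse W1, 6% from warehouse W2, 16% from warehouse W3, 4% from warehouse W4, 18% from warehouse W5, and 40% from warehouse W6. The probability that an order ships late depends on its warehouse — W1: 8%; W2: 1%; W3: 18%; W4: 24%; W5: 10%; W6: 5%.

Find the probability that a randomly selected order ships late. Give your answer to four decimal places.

P(L) ≈ 0.0898

Using total probability over the partition,
P(L) = P(L|W1)·P(W1) + P(L|W2)·P(W2) + P(L|W3)·P(W3) + P(L|W4)·P(W4) + P(L|W5)·P(W5) + P(L|W6)·P(W6)
      = 0.08·0.16 + 0.01·0.06 + 0.18·0.16 + 0.24·0.04 + 0.1·0.18 + 0.05·0.4
      = 0.0128 + 0.0006 + 0.0288 + 0.0096 + 0.018 + 0.02 = 0.0898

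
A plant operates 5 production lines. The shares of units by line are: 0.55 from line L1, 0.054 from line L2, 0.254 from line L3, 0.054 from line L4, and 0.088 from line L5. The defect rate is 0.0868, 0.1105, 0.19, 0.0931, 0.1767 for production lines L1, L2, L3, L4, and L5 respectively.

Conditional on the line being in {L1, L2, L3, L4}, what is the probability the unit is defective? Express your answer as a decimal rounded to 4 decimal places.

0.1173

Let S = {L1, L2, L3, L4}.
P(S) = 0.55 + 0.054 + 0.254 + 0.054 = 0.912.
P(D ∩ S) = 0.0868·0.55 + 0.1105·0.054 + 0.19·0.254 + 0.0931·0.054 = 0.04774 + 0.005967 + 0.04826 + 0.0050274 = 0.1069944.
P(D | S) = 0.1069944 / 0.912 = 0.117318…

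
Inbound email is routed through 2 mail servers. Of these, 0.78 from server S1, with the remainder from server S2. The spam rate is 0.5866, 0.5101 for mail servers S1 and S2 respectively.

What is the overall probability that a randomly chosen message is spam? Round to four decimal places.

0.5698

P(S2) = 1 − (0.78) = 0.22.
P(S) = P(S|S1)·P(S1) + P(S|S2)·P(S2)
      = 0.5866·0.78 + 0.5101·0.22
      = 0.457548 + 0.112222 = 0.56977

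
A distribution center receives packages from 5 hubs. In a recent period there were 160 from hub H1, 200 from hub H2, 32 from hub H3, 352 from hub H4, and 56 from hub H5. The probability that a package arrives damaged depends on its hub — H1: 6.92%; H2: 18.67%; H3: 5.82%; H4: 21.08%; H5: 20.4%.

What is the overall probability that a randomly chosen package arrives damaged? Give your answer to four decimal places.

0.1699

Total: 160 + 200 + 32 + 352 + 56 = 800.
P(H1) = 160/800 = 0.2. P(H2) = 200/800 = 0.25. P(H3) = 32/800 = 0.04. P(H4) = 352/800 = 0.44. P(H5) = 56/800 = 0.07.
Using total probability over the partition,
P(D) = P(D|H1)·P(H1) + P(D|H2)·P(H2) + P(D|H3)·P(H3) + P(D|H4)·P(H4) + P(D|H5)·P(H5)
      = 0.0692·0.2 + 0.1867·0.25 + 0.0582·0.04 + 0.2108·0.44 + 0.204·0.07
      = 0.01384 + 0.046675 + 0.002328 + 0.092752 + 0.01428 = 0.169875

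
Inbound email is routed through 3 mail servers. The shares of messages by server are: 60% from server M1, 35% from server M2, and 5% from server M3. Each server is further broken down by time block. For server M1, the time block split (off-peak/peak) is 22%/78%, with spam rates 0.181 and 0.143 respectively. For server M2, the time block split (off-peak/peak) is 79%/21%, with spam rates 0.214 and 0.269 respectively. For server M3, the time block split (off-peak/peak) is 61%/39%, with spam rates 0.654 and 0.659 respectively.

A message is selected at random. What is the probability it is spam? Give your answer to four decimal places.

P(S) ≈ 0.2026

P(S|M1) = 0.22·0.181 + 0.78·0.143 = 0.03982 + 0.11154 = 0.15136
P(S|M2) = 0.79·0.214 + 0.21·0.269 = 0.16906 + 0.05649 = 0.22555
P(S|M3) = 0.61·0.654 + 0.39·0.659 = 0.39894 + 0.25701 = 0.65595
By total probability over the outer partition,
P(S) = 0.6·0.15136 + 0.35·0.22555 + 0.05·0.65595
      = 0.090816 + 0.0789425 + 0.0327975 = 0.202556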